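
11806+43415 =55221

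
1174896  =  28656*41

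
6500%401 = 84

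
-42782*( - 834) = 35680188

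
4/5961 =4/5961  =  0.00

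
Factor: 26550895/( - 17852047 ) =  - 5^1*7^2*307^1*  353^1*17852047^( - 1)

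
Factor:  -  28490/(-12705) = 2^1*3^( - 1 )*11^( - 1)*37^1= 74/33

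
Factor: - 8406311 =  - 79^1*97^1*1097^1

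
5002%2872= 2130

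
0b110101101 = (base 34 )cl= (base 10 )429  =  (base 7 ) 1152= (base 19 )13B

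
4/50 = 2/25 = 0.08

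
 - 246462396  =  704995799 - 951458195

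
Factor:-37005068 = -2^2 *23^1 * 241^1*1669^1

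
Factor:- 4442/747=-2^1 *3^( - 2 )*83^(-1 ) * 2221^1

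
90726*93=8437518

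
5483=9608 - 4125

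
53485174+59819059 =113304233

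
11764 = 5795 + 5969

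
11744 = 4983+6761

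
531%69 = 48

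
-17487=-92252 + 74765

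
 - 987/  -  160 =987/160 = 6.17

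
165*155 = 25575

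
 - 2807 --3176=369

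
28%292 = 28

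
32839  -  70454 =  - 37615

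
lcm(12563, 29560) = 502520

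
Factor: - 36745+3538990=3^1*5^1*149^1*1567^1  =  3502245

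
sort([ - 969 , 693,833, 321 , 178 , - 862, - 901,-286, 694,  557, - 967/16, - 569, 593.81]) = [ - 969,  -  901,  -  862, - 569, - 286,-967/16, 178, 321,557, 593.81, 693,694,833]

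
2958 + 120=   3078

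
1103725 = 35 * 31535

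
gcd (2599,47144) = 1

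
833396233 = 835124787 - 1728554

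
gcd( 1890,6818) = 14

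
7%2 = 1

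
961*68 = 65348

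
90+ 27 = 117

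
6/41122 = 3/20561  =  0.00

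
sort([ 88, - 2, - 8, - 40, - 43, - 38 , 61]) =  [ - 43, - 40,-38,-8, - 2, 61, 88]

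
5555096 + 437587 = 5992683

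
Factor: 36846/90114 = 3^1*89^1*653^( - 1) = 267/653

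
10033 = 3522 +6511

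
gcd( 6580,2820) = 940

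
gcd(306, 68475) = 3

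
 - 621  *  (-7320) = 4545720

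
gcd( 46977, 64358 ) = 7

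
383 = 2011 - 1628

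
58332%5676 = 1572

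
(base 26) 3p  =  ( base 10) 103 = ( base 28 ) 3J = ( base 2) 1100111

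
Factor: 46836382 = 2^1 * 1741^1*13451^1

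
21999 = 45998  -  23999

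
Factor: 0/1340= 0^1 = 0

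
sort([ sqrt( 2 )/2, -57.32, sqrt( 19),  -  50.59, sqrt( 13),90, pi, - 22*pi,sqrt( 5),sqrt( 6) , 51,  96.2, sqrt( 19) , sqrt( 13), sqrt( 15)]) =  [ - 22 * pi,  -  57.32, - 50.59, sqrt(2)/2, sqrt( 5),sqrt(6 ) , pi, sqrt( 13), sqrt( 13), sqrt( 15),sqrt( 19) , sqrt( 19 ),51, 90 , 96.2]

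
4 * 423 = 1692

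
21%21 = 0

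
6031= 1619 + 4412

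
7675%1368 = 835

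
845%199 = 49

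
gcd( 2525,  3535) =505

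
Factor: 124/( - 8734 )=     -  2^1*11^(  -  1)*31^1* 397^( - 1 ) = - 62/4367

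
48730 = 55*886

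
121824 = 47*2592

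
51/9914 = 51/9914= 0.01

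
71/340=71/340  =  0.21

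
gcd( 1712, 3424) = 1712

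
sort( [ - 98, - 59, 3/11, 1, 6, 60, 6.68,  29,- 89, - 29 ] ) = [- 98, - 89,-59, - 29,3/11,1, 6, 6.68, 29 , 60]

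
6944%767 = 41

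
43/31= 43/31 = 1.39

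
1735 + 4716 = 6451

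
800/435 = 160/87  =  1.84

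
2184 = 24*91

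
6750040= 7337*920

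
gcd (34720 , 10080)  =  1120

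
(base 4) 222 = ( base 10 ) 42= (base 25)1h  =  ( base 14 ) 30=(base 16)2a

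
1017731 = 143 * 7117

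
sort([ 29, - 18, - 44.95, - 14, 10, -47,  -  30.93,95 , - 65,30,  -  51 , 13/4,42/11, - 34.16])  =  [ -65, - 51, - 47, - 44.95, - 34.16,  -  30.93,-18, - 14,13/4, 42/11,10, 29, 30,95 ] 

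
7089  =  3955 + 3134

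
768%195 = 183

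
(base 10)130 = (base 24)5a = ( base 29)4e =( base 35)3p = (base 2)10000010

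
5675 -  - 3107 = 8782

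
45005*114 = 5130570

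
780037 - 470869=309168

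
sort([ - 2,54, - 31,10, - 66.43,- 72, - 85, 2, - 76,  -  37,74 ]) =[-85,-76,-72, - 66.43,-37,  -  31 , - 2, 2,10,54, 74]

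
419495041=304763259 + 114731782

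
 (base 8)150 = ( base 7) 206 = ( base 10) 104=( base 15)6E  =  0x68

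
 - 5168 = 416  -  5584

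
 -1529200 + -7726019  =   - 9255219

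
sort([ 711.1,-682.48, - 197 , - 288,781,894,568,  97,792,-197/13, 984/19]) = [ - 682.48, -288,-197, - 197/13,984/19,  97,  568, 711.1,781, 792,894] 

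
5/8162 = 5/8162  =  0.00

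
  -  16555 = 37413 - 53968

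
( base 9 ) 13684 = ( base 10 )9310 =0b10010001011110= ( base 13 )4312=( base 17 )1F3B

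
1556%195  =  191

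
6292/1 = 6292=6292.00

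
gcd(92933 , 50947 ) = 1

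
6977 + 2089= 9066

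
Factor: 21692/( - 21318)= - 2^1*3^( - 1)*19^( - 1)*29^1 = - 58/57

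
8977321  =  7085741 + 1891580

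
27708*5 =138540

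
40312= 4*10078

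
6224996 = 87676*71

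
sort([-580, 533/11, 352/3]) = [ - 580 , 533/11, 352/3]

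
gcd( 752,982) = 2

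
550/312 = 1+119/156 = 1.76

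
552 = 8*69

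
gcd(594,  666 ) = 18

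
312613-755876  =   - 443263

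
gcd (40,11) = 1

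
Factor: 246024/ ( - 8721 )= - 2^3*19^( - 1) * 67^1 = - 536/19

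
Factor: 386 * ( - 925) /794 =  - 178525/397 = - 5^2 *37^1*193^1 * 397^( - 1)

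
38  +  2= 40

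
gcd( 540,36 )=36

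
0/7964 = 0 = 0.00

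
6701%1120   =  1101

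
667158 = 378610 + 288548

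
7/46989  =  7/46989 = 0.00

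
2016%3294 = 2016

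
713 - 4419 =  - 3706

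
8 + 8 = 16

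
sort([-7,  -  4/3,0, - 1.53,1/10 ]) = [ - 7,  -  1.53,  -  4/3,0,1/10 ]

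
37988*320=12156160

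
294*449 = 132006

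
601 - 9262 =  - 8661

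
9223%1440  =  583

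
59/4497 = 59/4497 = 0.01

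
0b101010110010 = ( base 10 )2738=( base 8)5262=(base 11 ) 206A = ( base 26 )418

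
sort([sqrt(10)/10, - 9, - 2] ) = [ - 9, - 2 , sqrt( 10) /10 ]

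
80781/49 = 80781/49 = 1648.59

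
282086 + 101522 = 383608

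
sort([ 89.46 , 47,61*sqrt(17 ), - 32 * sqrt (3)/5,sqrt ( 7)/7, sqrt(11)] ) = [ - 32*sqrt( 3) /5, sqrt( 7)/7  ,  sqrt( 11), 47,  89.46, 61*sqrt( 17 )]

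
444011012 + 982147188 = 1426158200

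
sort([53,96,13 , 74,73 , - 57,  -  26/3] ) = [-57, - 26/3,13,53,73,74,96 ]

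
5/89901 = 5/89901 = 0.00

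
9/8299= 9/8299 = 0.00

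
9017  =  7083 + 1934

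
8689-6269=2420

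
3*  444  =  1332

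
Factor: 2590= 2^1  *  5^1 * 7^1*37^1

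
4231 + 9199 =13430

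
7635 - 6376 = 1259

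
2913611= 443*6577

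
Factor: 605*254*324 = 49789080 = 2^3*3^4*5^1 * 11^2*127^1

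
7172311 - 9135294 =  - 1962983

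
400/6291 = 400/6291 = 0.06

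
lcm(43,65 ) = 2795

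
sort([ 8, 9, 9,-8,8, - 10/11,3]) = [ - 8 , - 10/11,3,8, 8, 9 , 9 ]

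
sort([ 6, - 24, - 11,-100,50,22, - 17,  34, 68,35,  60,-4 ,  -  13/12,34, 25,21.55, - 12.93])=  [ - 100, -24, - 17, - 12.93, - 11, - 4 , - 13/12, 6,21.55 , 22, 25, 34 , 34, 35,50,  60, 68]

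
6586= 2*3293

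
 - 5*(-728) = 3640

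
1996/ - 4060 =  - 499/1015 = -0.49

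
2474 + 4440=6914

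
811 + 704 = 1515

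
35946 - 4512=31434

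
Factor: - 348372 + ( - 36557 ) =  - 384929  =  - 73^1*5273^1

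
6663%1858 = 1089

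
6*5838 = 35028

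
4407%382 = 205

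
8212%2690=142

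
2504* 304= 761216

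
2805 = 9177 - 6372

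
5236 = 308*17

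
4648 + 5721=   10369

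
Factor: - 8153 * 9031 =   -  73629743 = - 11^1  *31^1 *263^1*821^1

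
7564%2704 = 2156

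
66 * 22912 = 1512192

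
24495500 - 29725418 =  - 5229918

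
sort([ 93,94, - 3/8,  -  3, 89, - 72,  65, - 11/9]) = [- 72, - 3, - 11/9,- 3/8,65,89,93,  94]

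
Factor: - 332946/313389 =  - 698/657 = - 2^1*3^( - 2 )*73^( - 1)*349^1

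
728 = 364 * 2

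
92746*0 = 0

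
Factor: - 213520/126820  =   - 2^2*157^1 * 373^(-1) = -628/373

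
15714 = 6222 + 9492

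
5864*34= 199376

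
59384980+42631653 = 102016633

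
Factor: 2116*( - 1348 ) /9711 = -2^4*3^( - 2)*13^( - 1 )*23^2*83^( - 1 ) *337^1 = - 2852368/9711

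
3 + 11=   14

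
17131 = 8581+8550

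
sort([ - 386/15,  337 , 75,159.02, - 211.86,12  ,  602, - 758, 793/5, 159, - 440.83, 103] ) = [ - 758, - 440.83, - 211.86, - 386/15,12, 75,  103, 793/5, 159, 159.02,337 , 602] 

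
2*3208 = 6416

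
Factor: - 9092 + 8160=- 2^2*233^1= -  932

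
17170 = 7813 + 9357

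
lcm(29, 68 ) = 1972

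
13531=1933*7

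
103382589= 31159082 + 72223507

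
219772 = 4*54943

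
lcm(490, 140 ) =980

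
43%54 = 43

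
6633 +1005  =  7638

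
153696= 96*1601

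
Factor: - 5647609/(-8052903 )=3^( - 2 ) * 11^1*19^(-1 )*47093^( - 1)*513419^1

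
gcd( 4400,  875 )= 25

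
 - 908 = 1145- 2053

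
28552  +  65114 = 93666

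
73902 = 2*36951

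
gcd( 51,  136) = 17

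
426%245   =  181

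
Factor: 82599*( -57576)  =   - 4755720024 = -2^3*3^2 * 11^1 * 2399^1*2503^1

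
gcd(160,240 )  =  80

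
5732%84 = 20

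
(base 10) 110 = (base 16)6E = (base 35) 35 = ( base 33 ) 3b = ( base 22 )50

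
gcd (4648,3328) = 8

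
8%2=0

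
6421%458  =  9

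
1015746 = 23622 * 43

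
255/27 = 85/9 = 9.44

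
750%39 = 9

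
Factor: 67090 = 2^1*5^1 * 6709^1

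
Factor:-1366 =-2^1*683^1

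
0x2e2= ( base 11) 611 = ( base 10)738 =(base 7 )2103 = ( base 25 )14d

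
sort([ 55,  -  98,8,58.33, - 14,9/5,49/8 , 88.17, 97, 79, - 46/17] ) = [ - 98, - 14, - 46/17,9/5, 49/8 , 8,55,58.33,79,88.17 , 97]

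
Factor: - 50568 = -2^3*3^1*7^2*43^1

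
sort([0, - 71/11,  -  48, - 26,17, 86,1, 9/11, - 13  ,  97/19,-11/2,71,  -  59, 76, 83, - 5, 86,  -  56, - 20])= [ - 59,  -  56, - 48, - 26, - 20, - 13 ,-71/11, - 11/2, - 5,0, 9/11, 1, 97/19, 17, 71, 76 , 83, 86, 86]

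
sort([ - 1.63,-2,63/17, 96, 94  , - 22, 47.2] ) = [-22, - 2 ,-1.63, 63/17 , 47.2 , 94, 96]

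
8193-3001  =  5192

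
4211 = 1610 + 2601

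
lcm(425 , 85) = 425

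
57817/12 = 57817/12 = 4818.08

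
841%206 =17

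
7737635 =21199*365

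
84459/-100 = -84459/100 = -844.59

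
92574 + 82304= 174878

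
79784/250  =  39892/125 = 319.14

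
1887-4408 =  - 2521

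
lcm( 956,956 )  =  956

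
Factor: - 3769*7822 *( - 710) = 2^2*5^1*71^1*3769^1 * 3911^1 = 20931593780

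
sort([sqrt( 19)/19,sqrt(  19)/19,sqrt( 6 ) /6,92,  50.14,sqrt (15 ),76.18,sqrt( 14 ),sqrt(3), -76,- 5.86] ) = [ - 76, - 5.86,  sqrt( 19)/19,sqrt( 19) /19,sqrt( 6) /6, sqrt (3),sqrt(14 ),sqrt( 15), 50.14,76.18 , 92]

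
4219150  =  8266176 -4047026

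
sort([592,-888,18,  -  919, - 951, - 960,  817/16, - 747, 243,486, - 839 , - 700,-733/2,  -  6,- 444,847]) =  [ - 960,-951,- 919, - 888 ,-839,  -  747, - 700, - 444, - 733/2, - 6,18,817/16,243, 486, 592, 847 ] 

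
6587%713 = 170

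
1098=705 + 393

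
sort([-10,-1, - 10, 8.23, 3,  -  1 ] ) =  [ - 10, - 10, - 1, - 1,3, 8.23]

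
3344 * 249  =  832656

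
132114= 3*44038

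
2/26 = 1/13 = 0.08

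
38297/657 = 38297/657 = 58.29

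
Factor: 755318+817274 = 1572592= 2^4*7^1 * 19^1*739^1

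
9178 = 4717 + 4461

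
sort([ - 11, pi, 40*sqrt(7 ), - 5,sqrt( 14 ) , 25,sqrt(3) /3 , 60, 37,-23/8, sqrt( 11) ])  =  [ - 11,- 5, - 23/8,sqrt(3)/3, pi, sqrt(11 ), sqrt ( 14 ), 25, 37, 60, 40*sqrt (7 ) ] 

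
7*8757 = 61299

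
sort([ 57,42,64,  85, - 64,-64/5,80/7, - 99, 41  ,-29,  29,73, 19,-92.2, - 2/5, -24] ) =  [ - 99, - 92.2, - 64, - 29, - 24, - 64/5, - 2/5,80/7,  19,  29,41, 42,57,64, 73, 85] 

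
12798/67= 12798/67 = 191.01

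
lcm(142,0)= 0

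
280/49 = 5 + 5/7=5.71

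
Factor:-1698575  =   - 5^2*67943^1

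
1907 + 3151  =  5058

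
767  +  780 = 1547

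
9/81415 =9/81415 = 0.00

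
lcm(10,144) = 720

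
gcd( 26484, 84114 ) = 6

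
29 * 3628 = 105212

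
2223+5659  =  7882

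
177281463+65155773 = 242437236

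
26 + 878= 904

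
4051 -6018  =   - 1967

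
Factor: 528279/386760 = 601/440 = 2^( - 3) * 5^(-1) * 11^( - 1 )*601^1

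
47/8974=47/8974 =0.01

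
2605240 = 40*65131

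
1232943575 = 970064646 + 262878929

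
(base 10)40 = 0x28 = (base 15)2A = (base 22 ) 1i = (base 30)1a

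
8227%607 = 336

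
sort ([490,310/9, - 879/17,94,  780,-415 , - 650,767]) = [  -  650, - 415,-879/17,310/9, 94,490,767, 780] 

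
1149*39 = 44811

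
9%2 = 1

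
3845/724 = 3845/724 = 5.31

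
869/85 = 10 + 19/85 = 10.22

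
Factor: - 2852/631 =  - 2^2*23^1 *31^1*631^(-1)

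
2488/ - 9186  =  -1244/4593= - 0.27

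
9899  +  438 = 10337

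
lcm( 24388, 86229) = 2414412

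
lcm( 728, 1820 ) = 3640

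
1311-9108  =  - 7797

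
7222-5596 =1626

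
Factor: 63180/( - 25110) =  - 78/31=- 2^1*3^1  *13^1*31^ ( - 1)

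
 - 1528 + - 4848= - 6376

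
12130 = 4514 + 7616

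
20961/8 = 20961/8= 2620.12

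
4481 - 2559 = 1922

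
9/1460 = 9/1460 = 0.01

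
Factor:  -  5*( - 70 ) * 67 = 23450 = 2^1 * 5^2*7^1*67^1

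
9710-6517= 3193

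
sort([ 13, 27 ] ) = [ 13,27 ] 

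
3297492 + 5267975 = 8565467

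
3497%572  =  65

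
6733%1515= 673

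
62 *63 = 3906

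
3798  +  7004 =10802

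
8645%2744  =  413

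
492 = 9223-8731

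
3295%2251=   1044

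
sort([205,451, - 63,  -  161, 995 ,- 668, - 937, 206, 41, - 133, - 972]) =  [ -972,-937, -668, - 161, - 133,-63, 41, 205, 206,  451, 995]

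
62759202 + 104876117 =167635319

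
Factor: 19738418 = 2^1*7^1*151^1 * 9337^1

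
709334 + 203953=913287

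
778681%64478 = 4945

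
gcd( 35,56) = 7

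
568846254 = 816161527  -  247315273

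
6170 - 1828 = 4342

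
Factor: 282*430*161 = 2^2*3^1*5^1*7^1*23^1*43^1*47^1 = 19522860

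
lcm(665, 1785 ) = 33915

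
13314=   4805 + 8509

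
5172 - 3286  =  1886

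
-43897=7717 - 51614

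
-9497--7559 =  - 1938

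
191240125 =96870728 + 94369397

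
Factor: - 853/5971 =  - 7^( - 1 ) = -  1/7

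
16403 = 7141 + 9262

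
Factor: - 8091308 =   -  2^2*23^1* 37^1 * 2377^1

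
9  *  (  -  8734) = -78606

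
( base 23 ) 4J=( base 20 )5B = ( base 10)111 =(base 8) 157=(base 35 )36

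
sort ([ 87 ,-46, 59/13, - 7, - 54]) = [ - 54, - 46, - 7,59/13, 87 ] 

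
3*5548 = 16644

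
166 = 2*83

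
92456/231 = 13208/33 = 400.24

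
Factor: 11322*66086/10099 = 2^2*3^2*17^1*37^1*173^1*191^1*10099^( - 1 )=748225692/10099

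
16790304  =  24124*696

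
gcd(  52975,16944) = 1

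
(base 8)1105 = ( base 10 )581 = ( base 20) 191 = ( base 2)1001000101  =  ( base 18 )1E5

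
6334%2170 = 1994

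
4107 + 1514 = 5621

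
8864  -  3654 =5210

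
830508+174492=1005000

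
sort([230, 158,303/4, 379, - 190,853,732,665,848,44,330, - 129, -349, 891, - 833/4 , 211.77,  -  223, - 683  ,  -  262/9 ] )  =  [ - 683, - 349, - 223, - 833/4, - 190, - 129, - 262/9 , 44 , 303/4,158, 211.77,230,330,379,665, 732 , 848, 853,891] 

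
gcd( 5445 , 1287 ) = 99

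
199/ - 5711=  - 1 + 5512/5711 = -0.03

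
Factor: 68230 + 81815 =3^1*5^1*  7^1*1429^1=150045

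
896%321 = 254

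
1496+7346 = 8842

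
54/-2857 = - 54/2857 =-  0.02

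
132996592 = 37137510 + 95859082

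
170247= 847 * 201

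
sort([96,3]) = [ 3,96]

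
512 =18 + 494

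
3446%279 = 98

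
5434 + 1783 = 7217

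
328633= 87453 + 241180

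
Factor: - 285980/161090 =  - 158/89= - 2^1*79^1*89^(-1 )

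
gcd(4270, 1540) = 70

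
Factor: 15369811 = 409^1*37579^1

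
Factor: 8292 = 2^2 * 3^1*691^1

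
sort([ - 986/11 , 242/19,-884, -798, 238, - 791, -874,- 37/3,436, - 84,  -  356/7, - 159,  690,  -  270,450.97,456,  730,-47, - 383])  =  [  -  884, - 874,-798, - 791,-383,  -  270, - 159, - 986/11, - 84 ,-356/7, - 47,  -  37/3 , 242/19 , 238,436, 450.97,456, 690 , 730 ]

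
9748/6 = 4874/3= 1624.67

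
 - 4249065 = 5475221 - 9724286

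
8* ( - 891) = - 7128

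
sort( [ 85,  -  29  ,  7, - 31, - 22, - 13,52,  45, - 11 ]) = [ - 31, - 29, - 22, - 13, - 11 , 7, 45, 52,  85 ]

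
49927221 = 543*91947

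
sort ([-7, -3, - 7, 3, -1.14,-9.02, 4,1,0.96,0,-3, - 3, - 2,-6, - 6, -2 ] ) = [ -9.02, - 7, - 7,-6, -6, - 3,-3,- 3,-2 ,- 2, - 1.14,0, 0.96,1,3, 4]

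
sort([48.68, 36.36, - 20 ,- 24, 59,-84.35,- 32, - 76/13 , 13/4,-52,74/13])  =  [ - 84.35, - 52, - 32,-24, - 20, - 76/13 , 13/4,74/13,  36.36,48.68 , 59]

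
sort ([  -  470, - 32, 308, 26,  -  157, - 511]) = [ - 511, - 470 , - 157 , - 32,26,308 ]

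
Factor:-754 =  -2^1*13^1 * 29^1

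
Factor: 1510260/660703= 2^2*3^1*5^1*31^( - 1)*21313^(  -  1)*25171^1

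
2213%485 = 273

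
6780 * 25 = 169500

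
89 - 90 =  - 1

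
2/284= 1/142   =  0.01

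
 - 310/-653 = 310/653 = 0.47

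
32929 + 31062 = 63991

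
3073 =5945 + -2872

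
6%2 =0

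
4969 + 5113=10082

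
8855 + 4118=12973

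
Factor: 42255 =3^3*5^1*313^1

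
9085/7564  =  1 + 1521/7564=1.20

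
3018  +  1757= 4775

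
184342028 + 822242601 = 1006584629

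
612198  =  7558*81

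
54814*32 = 1754048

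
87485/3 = 87485/3 = 29161.67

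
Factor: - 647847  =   - 3^2 *71983^1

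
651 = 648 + 3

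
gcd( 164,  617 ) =1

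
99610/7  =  14230 = 14230.00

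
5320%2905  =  2415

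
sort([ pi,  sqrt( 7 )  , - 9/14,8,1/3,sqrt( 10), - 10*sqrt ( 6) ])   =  [ - 10*sqrt( 6), - 9/14,1/3,sqrt(7 ), pi, sqrt(10 ), 8 ]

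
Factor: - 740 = -2^2* 5^1*37^1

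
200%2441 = 200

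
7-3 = 4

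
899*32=28768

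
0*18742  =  0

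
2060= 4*515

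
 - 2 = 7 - 9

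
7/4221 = 1/603= 0.00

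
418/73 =5 + 53/73 = 5.73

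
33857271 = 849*39879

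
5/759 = 5/759 = 0.01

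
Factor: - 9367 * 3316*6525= - 2^2 * 3^2 * 5^2*17^1*19^1 * 29^2*829^1 = - 202672842300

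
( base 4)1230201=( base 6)52053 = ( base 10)6945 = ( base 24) c19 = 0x1b21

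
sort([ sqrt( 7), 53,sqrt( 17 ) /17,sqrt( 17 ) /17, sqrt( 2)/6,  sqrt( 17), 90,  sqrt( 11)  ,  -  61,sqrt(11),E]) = [- 61,  sqrt (2)/6 , sqrt (17)/17,sqrt(17) /17,  sqrt(7 ), E, sqrt( 11 ), sqrt(11 ),sqrt( 17 ),53,90 ]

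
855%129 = 81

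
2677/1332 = 2 + 13/1332 = 2.01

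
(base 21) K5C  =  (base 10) 8937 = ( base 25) e7c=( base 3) 110021000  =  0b10001011101001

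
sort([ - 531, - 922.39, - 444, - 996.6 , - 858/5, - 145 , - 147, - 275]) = [ - 996.6, - 922.39,  -  531, - 444, - 275, - 858/5 , - 147, - 145]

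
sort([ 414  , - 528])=[ - 528,414]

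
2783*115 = 320045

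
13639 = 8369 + 5270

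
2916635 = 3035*961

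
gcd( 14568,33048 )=24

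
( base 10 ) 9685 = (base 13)4540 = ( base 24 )GJD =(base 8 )22725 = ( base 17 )1G8C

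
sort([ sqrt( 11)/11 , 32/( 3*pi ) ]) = [ sqrt ( 11) /11,32/( 3*pi )]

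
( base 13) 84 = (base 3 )11000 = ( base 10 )108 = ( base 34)36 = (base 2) 1101100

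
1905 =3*635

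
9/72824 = 9/72824 =0.00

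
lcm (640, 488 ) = 39040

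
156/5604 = 13/467 = 0.03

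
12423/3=4141 = 4141.00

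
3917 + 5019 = 8936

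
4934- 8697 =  - 3763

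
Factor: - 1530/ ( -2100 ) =2^(-1)*3^1*5^(  -  1)*7^(  -  1 ) * 17^1= 51/70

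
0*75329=0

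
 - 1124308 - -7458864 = 6334556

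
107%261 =107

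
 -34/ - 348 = 17/174 = 0.10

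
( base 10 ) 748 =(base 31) o4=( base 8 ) 1354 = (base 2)1011101100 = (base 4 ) 23230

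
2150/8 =1075/4 = 268.75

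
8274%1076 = 742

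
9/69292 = 9/69292  =  0.00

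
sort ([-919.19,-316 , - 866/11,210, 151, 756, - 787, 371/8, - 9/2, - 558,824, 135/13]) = [-919.19, - 787, - 558, - 316, - 866/11, - 9/2, 135/13, 371/8, 151,210,  756,824 ] 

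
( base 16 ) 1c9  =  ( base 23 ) JK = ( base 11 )386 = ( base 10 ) 457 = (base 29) FM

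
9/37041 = 3/12347= 0.00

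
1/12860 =1/12860 =0.00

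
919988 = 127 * 7244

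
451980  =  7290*62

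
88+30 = 118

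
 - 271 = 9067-9338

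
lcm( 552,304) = 20976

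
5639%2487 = 665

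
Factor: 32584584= 2^3*3^1*233^1*5827^1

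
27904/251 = 27904/251 = 111.17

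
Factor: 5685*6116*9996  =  2^4*3^2 * 5^1*7^2 * 11^1*17^1*139^1*379^1  =  347555522160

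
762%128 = 122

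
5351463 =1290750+4060713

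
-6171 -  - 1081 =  - 5090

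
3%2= 1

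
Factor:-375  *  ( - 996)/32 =2^( - 3)*3^2*5^3*83^1 = 93375/8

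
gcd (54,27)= 27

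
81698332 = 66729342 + 14968990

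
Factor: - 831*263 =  - 3^1*263^1*277^1 = - 218553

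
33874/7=33874/7 = 4839.14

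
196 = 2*98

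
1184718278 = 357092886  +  827625392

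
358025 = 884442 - 526417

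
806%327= 152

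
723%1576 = 723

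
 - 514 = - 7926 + 7412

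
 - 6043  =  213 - 6256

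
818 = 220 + 598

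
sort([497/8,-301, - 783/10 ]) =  [ - 301, - 783/10,497/8]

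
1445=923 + 522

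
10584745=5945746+4638999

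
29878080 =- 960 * ( - 31123)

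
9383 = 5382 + 4001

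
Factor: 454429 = 31^1*107^1 * 137^1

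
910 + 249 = 1159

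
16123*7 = 112861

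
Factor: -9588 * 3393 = -2^2 * 3^3*13^1*17^1 * 29^1 * 47^1 = - 32532084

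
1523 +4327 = 5850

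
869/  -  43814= - 869/43814 = -  0.02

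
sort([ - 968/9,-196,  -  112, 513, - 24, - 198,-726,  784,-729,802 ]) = [  -  729,-726, - 198,-196, - 112, - 968/9, - 24,513,784,802]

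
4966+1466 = 6432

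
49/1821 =49/1821  =  0.03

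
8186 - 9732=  - 1546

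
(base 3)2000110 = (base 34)198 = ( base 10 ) 1470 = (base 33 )1BI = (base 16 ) 5be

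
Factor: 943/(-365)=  - 5^( - 1 )*23^1*41^1*73^ ( -1 ) 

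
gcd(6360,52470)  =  1590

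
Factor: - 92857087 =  - 37^1*41^1 *61211^1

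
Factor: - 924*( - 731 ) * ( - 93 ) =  - 2^2*3^2*7^1*11^1 * 17^1 *31^1 * 43^1 =- 62816292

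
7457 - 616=6841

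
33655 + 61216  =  94871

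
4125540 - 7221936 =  - 3096396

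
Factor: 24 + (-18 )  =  2^1*3^1 = 6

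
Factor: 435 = 3^1*5^1*29^1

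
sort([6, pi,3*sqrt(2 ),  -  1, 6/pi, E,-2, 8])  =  [ - 2, - 1,6/pi,E,pi , 3*sqrt(2 ), 6,8]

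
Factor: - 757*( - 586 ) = 2^1*293^1*757^1= 443602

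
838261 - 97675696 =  - 96837435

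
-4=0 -4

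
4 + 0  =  4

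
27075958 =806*33593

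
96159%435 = 24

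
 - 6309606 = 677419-6987025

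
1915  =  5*383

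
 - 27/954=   -  1 + 103/106= - 0.03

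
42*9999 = 419958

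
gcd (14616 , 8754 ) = 6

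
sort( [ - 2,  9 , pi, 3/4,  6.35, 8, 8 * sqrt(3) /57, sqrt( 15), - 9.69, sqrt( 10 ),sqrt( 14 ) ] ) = [ - 9.69,-2 , 8 * sqrt( 3 ) /57,3/4, pi, sqrt( 10)  ,  sqrt (14),sqrt( 15), 6.35, 8,9]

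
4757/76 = 4757/76 = 62.59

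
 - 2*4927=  - 9854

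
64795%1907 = 1864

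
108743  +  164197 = 272940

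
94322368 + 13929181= 108251549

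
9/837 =1/93 = 0.01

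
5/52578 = 5/52578 = 0.00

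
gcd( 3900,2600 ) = 1300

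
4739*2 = 9478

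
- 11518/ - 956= 12 + 23/478 = 12.05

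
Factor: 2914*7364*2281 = 48947285576=2^3*7^1*31^1*47^1*263^1*2281^1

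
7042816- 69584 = 6973232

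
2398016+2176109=4574125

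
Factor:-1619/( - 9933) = 3^( - 1 )*7^( - 1 ) * 11^( - 1 ) * 43^( - 1 )*1619^1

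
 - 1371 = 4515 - 5886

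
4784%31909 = 4784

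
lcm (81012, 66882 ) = 5751852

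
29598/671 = 29598/671 = 44.11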